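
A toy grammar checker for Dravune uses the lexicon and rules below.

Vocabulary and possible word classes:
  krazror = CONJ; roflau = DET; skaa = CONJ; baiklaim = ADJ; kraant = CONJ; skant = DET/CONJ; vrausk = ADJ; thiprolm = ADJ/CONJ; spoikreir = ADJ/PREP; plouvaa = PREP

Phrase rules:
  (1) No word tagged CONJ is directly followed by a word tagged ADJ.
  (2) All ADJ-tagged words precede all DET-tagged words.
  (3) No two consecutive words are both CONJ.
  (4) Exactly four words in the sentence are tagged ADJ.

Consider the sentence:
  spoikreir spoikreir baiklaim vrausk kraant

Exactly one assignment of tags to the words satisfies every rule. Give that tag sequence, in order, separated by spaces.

Candidates per position — 1:spoikreir {ADJ,PREP}; 2:spoikreir {ADJ,PREP}; 3:baiklaim {ADJ}; 4:vrausk {ADJ}; 5:kraant {CONJ}.
Word 1 cannot be PREP — rule 4 would then fail for every completion. It is ADJ.
Word 2 cannot be PREP — rule 4 would then fail for every completion. It is ADJ.
The unique satisfying tagging is: ADJ ADJ ADJ ADJ CONJ.
Verifying each rule — rule 1 ok; rule 2 ok; rule 3 ok; rule 4 ok.

ADJ ADJ ADJ ADJ CONJ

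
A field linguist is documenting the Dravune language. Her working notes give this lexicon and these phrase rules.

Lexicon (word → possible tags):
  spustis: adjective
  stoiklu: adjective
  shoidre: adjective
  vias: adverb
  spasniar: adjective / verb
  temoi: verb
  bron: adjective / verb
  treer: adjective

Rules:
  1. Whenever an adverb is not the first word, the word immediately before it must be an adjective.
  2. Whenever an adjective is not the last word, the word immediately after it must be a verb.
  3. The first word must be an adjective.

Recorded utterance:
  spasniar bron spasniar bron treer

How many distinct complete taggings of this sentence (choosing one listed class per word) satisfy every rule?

2

Candidates per position — 1:spasniar {adjective,verb}; 2:bron {adjective,verb}; 3:spasniar {adjective,verb}; 4:bron {adjective,verb}; 5:treer {adjective}.
There are 16 candidate sequences in total.
The sequences that satisfy every rule: adjective verb adjective verb adjective; adjective verb verb verb adjective.
Count = 2.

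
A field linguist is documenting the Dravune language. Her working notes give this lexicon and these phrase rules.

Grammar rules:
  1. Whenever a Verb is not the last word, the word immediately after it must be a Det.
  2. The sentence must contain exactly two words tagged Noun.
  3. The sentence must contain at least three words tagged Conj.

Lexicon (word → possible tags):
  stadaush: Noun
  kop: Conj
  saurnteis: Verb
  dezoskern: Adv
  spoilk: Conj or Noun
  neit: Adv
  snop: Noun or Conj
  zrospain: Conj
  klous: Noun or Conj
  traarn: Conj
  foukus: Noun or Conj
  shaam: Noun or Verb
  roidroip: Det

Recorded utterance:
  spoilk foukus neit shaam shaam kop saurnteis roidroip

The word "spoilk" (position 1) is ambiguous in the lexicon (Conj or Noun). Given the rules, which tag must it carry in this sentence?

Candidates per position — 1:spoilk {Conj,Noun}; 2:foukus {Noun,Conj}; 3:neit {Adv}; 4:shaam {Noun,Verb}; 5:shaam {Noun,Verb}; 6:kop {Conj}; 7:saurnteis {Verb}; 8:roidroip {Det}.
Position 1: Noun is ruled out by rule 3; that leaves Conj.
Position 2: Noun is ruled out by rule 3; that leaves Conj.
Position 4: Verb is ruled out by rule 1; that leaves Noun.
Position 5: Verb is ruled out by rule 1; that leaves Noun.
The unique satisfying tagging is: Conj Conj Adv Noun Noun Conj Verb Det.
Rule-by-rule: rule 1 satisfied; rule 2 satisfied; rule 3 satisfied.

Conj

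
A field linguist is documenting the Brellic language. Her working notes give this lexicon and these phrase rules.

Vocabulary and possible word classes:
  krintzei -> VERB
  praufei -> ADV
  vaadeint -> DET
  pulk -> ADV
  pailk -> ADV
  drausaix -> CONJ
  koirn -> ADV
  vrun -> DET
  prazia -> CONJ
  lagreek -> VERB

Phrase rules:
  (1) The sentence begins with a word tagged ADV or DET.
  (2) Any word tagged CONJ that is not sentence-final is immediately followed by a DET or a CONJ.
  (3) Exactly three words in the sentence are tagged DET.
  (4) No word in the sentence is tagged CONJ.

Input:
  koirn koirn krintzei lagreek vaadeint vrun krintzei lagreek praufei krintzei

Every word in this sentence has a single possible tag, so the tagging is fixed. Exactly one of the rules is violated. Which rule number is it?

Fixed tagging: ADV ADV VERB VERB DET DET VERB VERB ADV VERB.
Rule check: R1 pass, R2 pass, R3 fail, R4 pass.
Only rule 3 fails.

3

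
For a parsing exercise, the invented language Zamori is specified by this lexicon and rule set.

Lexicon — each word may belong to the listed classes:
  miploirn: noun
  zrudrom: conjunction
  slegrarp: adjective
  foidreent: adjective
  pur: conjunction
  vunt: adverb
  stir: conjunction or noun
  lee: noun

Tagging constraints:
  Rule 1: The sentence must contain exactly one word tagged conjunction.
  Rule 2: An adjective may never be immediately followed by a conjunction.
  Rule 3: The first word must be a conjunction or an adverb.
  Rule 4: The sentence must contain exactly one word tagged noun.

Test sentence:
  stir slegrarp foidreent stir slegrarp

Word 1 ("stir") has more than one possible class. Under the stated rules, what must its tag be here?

conjunction

Candidates per position — 1:stir {conjunction,noun}; 2:slegrarp {adjective}; 3:foidreent {adjective}; 4:stir {conjunction,noun}; 5:slegrarp {adjective}.
At position 1, choosing noun makes rule 3 impossible to satisfy; hence conjunction.
At position 4, choosing conjunction makes rule 1 impossible to satisfy; hence noun.
The unique satisfying tagging is: conjunction adjective adjective noun adjective.
Check: rule 1 ok; rule 2 ok; rule 3 ok; rule 4 ok.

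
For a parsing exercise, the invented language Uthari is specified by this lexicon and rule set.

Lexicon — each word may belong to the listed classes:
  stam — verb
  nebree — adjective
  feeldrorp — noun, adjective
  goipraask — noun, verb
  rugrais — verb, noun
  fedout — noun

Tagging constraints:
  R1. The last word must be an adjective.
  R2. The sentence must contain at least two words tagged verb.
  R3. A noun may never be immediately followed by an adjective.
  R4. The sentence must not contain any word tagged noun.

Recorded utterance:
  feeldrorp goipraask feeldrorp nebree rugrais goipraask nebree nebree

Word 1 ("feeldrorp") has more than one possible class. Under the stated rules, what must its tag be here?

Candidates per position — 1:feeldrorp {noun,adjective}; 2:goipraask {noun,verb}; 3:feeldrorp {noun,adjective}; 4:nebree {adjective}; 5:rugrais {verb,noun}; 6:goipraask {noun,verb}; 7:nebree {adjective}; 8:nebree {adjective}.
At position 1, choosing noun makes rule 4 impossible to satisfy; hence adjective.
At position 2, choosing noun makes rule 3 impossible to satisfy; hence verb.
At position 3, choosing noun makes rule 3 impossible to satisfy; hence adjective.
At position 5, choosing noun makes rule 4 impossible to satisfy; hence verb.
At position 6, choosing noun makes rule 3 impossible to satisfy; hence verb.
That leaves exactly one tagging: adjective verb adjective adjective verb verb adjective adjective.
Verifying each rule — rule 1 ✓; rule 2 ✓; rule 3 ✓; rule 4 ✓.

adjective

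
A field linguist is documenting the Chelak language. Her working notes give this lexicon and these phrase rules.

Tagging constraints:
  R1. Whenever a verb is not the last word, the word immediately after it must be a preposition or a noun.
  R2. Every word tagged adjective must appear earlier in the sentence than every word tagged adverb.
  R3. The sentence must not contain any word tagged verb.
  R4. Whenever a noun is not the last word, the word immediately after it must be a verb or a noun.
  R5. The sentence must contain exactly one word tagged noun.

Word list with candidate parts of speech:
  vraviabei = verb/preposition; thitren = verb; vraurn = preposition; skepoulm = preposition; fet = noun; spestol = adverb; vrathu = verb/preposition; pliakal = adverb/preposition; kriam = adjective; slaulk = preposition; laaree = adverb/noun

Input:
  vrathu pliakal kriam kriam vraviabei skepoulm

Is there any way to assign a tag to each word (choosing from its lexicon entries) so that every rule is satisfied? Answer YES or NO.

Candidates per position — 1:vrathu {verb,preposition}; 2:pliakal {adverb,preposition}; 3:kriam {adjective}; 4:kriam {adjective}; 5:vraviabei {verb,preposition}; 6:skepoulm {preposition}.
Rule 5 cannot be satisfied by any choice of tags from the lexicon.
So there is no consistent tagging.

NO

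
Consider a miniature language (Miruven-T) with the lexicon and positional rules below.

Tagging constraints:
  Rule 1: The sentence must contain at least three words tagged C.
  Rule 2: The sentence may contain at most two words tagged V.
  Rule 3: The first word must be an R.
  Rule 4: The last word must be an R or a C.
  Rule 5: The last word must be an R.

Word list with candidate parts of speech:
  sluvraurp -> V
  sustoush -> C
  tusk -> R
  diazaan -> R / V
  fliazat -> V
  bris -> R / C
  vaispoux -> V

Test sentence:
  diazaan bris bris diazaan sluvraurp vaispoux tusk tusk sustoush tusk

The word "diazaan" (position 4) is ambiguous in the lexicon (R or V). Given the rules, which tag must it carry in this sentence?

Candidates per position — 1:diazaan {R,V}; 2:bris {R,C}; 3:bris {R,C}; 4:diazaan {R,V}; 5:sluvraurp {V}; 6:vaispoux {V}; 7:tusk {R}; 8:tusk {R}; 9:sustoush {C}; 10:tusk {R}.
Position 1: tagging it V would leave rule 2 unsatisfiable, so it must be R.
Position 2: tagging it R would leave rule 1 unsatisfiable, so it must be C.
Position 3: tagging it R would leave rule 1 unsatisfiable, so it must be C.
Position 4: tagging it V would leave rule 2 unsatisfiable, so it must be R.
The unique satisfying tagging is: R C C R V V R R C R.
Checking: rule 1 holds; rule 2 holds; rule 3 holds; rule 4 holds; rule 5 holds.

R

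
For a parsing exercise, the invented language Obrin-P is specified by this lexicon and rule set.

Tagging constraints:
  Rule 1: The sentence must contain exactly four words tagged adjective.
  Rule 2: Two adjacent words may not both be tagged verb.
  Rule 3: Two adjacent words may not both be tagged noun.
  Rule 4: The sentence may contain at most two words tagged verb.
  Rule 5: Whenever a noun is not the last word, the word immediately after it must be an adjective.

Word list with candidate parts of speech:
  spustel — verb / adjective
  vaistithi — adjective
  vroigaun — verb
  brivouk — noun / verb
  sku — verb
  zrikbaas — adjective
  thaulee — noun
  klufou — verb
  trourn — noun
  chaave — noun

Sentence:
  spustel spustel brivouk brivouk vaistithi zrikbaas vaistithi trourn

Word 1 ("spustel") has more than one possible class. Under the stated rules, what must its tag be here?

Candidates per position — 1:spustel {verb,adjective}; 2:spustel {verb,adjective}; 3:brivouk {noun,verb}; 4:brivouk {noun,verb}; 5:vaistithi {adjective}; 6:zrikbaas {adjective}; 7:vaistithi {adjective}; 8:trourn {noun}.
Position 3: tagging it noun would leave rule 5 unsatisfiable, so it must be verb.
Position 4: tagging it verb would leave rule 2 unsatisfiable, so it must be noun.
Position 2: tagging it verb would leave rule 2 unsatisfiable, so it must be adjective.
Position 1: tagging it adjective would leave rule 1 unsatisfiable, so it must be verb.
The unique satisfying tagging is: verb adjective verb noun adjective adjective adjective noun.
Check: rule 1 ok; rule 2 ok; rule 3 ok; rule 4 ok; rule 5 ok.

verb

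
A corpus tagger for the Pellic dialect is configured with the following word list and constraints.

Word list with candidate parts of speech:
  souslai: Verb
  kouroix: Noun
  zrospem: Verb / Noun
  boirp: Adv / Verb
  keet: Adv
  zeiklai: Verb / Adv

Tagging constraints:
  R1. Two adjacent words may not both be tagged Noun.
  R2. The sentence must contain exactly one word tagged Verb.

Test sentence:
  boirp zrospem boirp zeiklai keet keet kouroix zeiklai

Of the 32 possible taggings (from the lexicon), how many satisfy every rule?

Candidates per position — 1:boirp {Adv,Verb}; 2:zrospem {Verb,Noun}; 3:boirp {Adv,Verb}; 4:zeiklai {Verb,Adv}; 5:keet {Adv}; 6:keet {Adv}; 7:kouroix {Noun}; 8:zeiklai {Verb,Adv}.
There are 32 candidate sequences in total.
The sequences that satisfy every rule: Adv Verb Adv Adv Adv Adv Noun Adv; Adv Noun Adv Verb Adv Adv Noun Adv; Adv Noun Adv Adv Adv Adv Noun Verb; Adv Noun Verb Adv Adv Adv Noun Adv; Verb Noun Adv Adv Adv Adv Noun Adv.
Count = 5.

5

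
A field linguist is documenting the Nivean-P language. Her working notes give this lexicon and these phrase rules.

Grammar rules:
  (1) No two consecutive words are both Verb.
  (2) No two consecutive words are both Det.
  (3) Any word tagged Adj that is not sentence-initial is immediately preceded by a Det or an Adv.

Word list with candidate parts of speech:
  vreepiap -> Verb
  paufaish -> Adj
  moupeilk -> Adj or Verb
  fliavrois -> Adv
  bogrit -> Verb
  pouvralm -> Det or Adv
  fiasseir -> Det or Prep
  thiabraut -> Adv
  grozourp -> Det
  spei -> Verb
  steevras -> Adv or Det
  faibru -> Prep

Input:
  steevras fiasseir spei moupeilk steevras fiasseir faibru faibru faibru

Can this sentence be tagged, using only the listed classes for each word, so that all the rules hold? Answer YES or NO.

Candidates per position — 1:steevras {Adv,Det}; 2:fiasseir {Det,Prep}; 3:spei {Verb}; 4:moupeilk {Adj,Verb}; 5:steevras {Adv,Det}; 6:fiasseir {Det,Prep}; 7:faibru {Prep}; 8:faibru {Prep}; 9:faibru {Prep}.
Every candidate sequence violates at least one rule; no consistent tagging exists.

NO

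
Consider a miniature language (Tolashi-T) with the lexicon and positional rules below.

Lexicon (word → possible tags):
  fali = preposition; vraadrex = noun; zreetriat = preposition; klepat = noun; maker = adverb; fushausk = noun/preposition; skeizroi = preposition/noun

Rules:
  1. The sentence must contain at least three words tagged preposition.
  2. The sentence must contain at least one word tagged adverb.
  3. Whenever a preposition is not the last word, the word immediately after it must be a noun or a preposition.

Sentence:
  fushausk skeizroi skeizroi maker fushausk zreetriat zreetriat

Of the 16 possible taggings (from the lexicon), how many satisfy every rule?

7

Candidates per position — 1:fushausk {noun,preposition}; 2:skeizroi {preposition,noun}; 3:skeizroi {preposition,noun}; 4:maker {adverb}; 5:fushausk {noun,preposition}; 6:zreetriat {preposition}; 7:zreetriat {preposition}.
There are 16 candidate sequences in total.
Checking each against the rules leaves 7 sequences.
Count = 7.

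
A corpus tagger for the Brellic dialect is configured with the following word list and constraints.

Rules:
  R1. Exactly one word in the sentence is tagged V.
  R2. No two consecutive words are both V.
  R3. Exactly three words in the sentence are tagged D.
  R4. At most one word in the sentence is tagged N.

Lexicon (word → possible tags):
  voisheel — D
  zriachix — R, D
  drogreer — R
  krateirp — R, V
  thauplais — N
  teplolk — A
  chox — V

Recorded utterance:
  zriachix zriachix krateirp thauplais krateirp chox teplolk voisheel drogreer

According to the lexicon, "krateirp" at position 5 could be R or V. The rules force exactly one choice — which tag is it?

Candidates per position — 1:zriachix {R,D}; 2:zriachix {R,D}; 3:krateirp {R,V}; 4:thauplais {N}; 5:krateirp {R,V}; 6:chox {V}; 7:teplolk {A}; 8:voisheel {D}; 9:drogreer {R}.
If word 1 were R, no tagging could satisfy rule 3; so word 1 is D.
If word 2 were R, no tagging could satisfy rule 3; so word 2 is D.
If word 3 were V, no tagging could satisfy rule 1; so word 3 is R.
If word 5 were V, no tagging could satisfy rule 1; so word 5 is R.
The unique satisfying tagging is: D D R N R V A D R.
Check: rule 1 ✓; rule 2 ✓; rule 3 ✓; rule 4 ✓.

R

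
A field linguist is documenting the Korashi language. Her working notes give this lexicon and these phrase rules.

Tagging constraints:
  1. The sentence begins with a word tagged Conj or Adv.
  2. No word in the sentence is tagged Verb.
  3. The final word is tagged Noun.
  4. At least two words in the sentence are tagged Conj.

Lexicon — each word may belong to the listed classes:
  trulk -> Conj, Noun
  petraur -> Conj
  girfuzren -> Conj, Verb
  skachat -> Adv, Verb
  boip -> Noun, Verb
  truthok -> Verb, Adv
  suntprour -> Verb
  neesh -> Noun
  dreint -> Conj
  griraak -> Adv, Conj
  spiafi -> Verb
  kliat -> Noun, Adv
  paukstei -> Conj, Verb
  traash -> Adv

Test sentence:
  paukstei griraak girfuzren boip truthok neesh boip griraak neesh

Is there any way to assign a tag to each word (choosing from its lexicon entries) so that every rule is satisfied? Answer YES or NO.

Candidates per position — 1:paukstei {Conj,Verb}; 2:griraak {Adv,Conj}; 3:girfuzren {Conj,Verb}; 4:boip {Noun,Verb}; 5:truthok {Verb,Adv}; 6:neesh {Noun}; 7:boip {Noun,Verb}; 8:griraak {Adv,Conj}; 9:neesh {Noun}.
One satisfying assignment: Conj Adv Conj Noun Adv Noun Noun Adv Noun.
Checking: rule 1 ok; rule 2 ok; rule 3 ok; rule 4 ok.

YES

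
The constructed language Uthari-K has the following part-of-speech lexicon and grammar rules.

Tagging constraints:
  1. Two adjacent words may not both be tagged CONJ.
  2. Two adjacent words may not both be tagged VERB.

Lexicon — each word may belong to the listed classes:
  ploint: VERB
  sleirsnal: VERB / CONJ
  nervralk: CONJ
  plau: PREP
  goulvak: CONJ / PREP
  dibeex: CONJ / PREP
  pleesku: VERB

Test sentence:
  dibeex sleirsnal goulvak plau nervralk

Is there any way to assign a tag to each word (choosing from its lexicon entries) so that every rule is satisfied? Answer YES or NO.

YES

Candidates per position — 1:dibeex {CONJ,PREP}; 2:sleirsnal {VERB,CONJ}; 3:goulvak {CONJ,PREP}; 4:plau {PREP}; 5:nervralk {CONJ}.
One satisfying assignment: PREP VERB PREP PREP CONJ.
Checking: rule 1 holds; rule 2 holds.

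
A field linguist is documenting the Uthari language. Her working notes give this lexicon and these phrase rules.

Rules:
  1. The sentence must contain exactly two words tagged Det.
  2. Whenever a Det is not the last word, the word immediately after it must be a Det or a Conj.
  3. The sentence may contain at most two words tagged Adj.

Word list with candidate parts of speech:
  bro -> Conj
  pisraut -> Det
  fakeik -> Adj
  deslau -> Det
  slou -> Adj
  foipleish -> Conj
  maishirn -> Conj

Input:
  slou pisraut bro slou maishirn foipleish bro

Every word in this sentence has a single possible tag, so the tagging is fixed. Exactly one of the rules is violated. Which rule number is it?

Fixed tagging: Adj Det Conj Adj Conj Conj Conj.
Rule check: R1 ✗, R2 ✓, R3 ✓.
Only rule 1 fails.

1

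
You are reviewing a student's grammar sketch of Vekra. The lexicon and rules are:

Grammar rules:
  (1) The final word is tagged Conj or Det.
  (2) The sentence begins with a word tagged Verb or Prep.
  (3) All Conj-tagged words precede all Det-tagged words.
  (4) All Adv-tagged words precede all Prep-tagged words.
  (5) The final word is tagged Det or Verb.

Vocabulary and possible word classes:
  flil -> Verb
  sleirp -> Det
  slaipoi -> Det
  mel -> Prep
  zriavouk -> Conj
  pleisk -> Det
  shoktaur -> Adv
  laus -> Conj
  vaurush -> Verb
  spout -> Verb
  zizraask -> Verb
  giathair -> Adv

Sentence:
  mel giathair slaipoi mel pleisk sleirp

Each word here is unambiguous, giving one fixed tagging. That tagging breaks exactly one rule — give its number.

4

Fixed tagging: Prep Adv Det Prep Det Det.
Checking each rule: R1 holds, R2 holds, R3 holds, R4 violated, R5 holds.
Only rule 4 fails.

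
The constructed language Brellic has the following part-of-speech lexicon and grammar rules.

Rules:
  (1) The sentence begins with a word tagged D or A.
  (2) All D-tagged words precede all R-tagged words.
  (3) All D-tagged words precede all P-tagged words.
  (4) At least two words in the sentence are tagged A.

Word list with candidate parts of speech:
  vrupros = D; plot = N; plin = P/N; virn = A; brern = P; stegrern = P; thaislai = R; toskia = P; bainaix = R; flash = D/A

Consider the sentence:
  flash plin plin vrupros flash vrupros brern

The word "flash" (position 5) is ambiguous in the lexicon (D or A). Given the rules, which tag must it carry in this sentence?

Candidates per position — 1:flash {D,A}; 2:plin {P,N}; 3:plin {P,N}; 4:vrupros {D}; 5:flash {D,A}; 6:vrupros {D}; 7:brern {P}.
Position 1: D is ruled out by rule 4; that leaves A.
Position 2: P is ruled out by rule 3; that leaves N.
Position 3: P is ruled out by rule 3; that leaves N.
Position 5: D is ruled out by rule 4; that leaves A.
The only consistent sequence is: A N N D A D P.
Verifying each rule — rule 1 holds; rule 2 holds; rule 3 holds; rule 4 holds.

A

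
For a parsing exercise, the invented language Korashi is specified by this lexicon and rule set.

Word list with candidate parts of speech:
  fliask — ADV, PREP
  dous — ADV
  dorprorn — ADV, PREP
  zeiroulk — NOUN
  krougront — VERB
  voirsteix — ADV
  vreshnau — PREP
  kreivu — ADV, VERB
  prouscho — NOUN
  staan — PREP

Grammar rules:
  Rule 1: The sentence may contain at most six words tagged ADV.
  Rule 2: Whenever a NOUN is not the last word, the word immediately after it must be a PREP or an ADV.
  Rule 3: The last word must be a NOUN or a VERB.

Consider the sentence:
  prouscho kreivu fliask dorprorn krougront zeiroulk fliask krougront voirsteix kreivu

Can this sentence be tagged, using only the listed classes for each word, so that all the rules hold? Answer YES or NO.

YES

Candidates per position — 1:prouscho {NOUN}; 2:kreivu {ADV,VERB}; 3:fliask {ADV,PREP}; 4:dorprorn {ADV,PREP}; 5:krougront {VERB}; 6:zeiroulk {NOUN}; 7:fliask {ADV,PREP}; 8:krougront {VERB}; 9:voirsteix {ADV}; 10:kreivu {ADV,VERB}.
One satisfying assignment: NOUN ADV PREP ADV VERB NOUN PREP VERB ADV VERB.
Verifying each rule — rule 1 ✓; rule 2 ✓; rule 3 ✓.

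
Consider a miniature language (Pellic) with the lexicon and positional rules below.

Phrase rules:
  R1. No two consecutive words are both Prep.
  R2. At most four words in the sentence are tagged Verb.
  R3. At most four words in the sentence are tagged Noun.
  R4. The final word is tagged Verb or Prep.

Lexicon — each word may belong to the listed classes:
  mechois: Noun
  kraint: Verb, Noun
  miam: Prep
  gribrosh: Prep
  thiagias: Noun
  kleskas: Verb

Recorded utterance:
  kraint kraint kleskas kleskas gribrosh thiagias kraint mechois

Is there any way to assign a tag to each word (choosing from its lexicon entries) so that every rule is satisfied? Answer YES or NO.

Candidates per position — 1:kraint {Verb,Noun}; 2:kraint {Verb,Noun}; 3:kleskas {Verb}; 4:kleskas {Verb}; 5:gribrosh {Prep}; 6:thiagias {Noun}; 7:kraint {Verb,Noun}; 8:mechois {Noun}.
Rule 4 cannot be satisfied by any choice of tags from the lexicon.
So there is no consistent tagging.

NO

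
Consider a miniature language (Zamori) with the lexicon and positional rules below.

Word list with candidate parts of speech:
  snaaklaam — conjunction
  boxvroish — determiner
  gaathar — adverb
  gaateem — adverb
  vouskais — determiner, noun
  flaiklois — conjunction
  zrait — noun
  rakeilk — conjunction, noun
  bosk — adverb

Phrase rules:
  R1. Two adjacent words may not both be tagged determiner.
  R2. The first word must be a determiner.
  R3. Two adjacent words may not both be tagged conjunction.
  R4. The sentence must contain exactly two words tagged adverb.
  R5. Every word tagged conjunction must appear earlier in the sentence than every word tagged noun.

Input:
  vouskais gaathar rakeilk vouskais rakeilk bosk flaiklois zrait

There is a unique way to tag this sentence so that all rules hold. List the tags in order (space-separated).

determiner adverb conjunction determiner conjunction adverb conjunction noun

Candidates per position — 1:vouskais {determiner,noun}; 2:gaathar {adverb}; 3:rakeilk {conjunction,noun}; 4:vouskais {determiner,noun}; 5:rakeilk {conjunction,noun}; 6:bosk {adverb}; 7:flaiklois {conjunction}; 8:zrait {noun}.
At position 1, choosing noun makes rule 2 impossible to satisfy; hence determiner.
At position 3, choosing noun makes rule 5 impossible to satisfy; hence conjunction.
At position 4, choosing noun makes rule 5 impossible to satisfy; hence determiner.
At position 5, choosing noun makes rule 5 impossible to satisfy; hence conjunction.
So the tagging must be: determiner adverb conjunction determiner conjunction adverb conjunction noun.
Rule-by-rule: rule 1 satisfied; rule 2 satisfied; rule 3 satisfied; rule 4 satisfied; rule 5 satisfied.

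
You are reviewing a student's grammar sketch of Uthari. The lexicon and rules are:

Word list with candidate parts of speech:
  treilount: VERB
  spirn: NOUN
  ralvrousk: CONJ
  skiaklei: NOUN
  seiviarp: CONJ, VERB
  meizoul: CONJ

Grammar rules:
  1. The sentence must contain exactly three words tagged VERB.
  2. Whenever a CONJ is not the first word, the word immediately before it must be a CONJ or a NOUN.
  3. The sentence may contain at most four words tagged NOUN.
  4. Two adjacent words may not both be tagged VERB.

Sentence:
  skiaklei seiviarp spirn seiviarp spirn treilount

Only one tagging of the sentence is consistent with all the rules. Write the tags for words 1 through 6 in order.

NOUN VERB NOUN VERB NOUN VERB

Candidates per position — 1:skiaklei {NOUN}; 2:seiviarp {CONJ,VERB}; 3:spirn {NOUN}; 4:seiviarp {CONJ,VERB}; 5:spirn {NOUN}; 6:treilount {VERB}.
At position 2, choosing CONJ makes rule 1 impossible to satisfy; hence VERB.
At position 4, choosing CONJ makes rule 1 impossible to satisfy; hence VERB.
The only consistent sequence is: NOUN VERB NOUN VERB NOUN VERB.
Checking: rule 1 ok; rule 2 ok; rule 3 ok; rule 4 ok.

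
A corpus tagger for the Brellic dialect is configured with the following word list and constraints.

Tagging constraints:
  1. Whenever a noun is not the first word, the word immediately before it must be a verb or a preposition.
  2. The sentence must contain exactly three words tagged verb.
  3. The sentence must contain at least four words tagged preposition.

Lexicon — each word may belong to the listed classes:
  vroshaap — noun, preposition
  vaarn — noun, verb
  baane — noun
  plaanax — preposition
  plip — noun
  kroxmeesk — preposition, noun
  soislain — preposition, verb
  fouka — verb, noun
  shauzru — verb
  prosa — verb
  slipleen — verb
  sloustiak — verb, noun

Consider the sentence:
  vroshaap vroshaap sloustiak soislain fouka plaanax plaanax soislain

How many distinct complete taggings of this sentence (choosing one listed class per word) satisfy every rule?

8

Candidates per position — 1:vroshaap {noun,preposition}; 2:vroshaap {noun,preposition}; 3:sloustiak {verb,noun}; 4:soislain {preposition,verb}; 5:fouka {verb,noun}; 6:plaanax {preposition}; 7:plaanax {preposition}; 8:soislain {preposition,verb}.
There are 64 candidate sequences in total.
Checking each against the rules leaves 8 sequences.
Count = 8.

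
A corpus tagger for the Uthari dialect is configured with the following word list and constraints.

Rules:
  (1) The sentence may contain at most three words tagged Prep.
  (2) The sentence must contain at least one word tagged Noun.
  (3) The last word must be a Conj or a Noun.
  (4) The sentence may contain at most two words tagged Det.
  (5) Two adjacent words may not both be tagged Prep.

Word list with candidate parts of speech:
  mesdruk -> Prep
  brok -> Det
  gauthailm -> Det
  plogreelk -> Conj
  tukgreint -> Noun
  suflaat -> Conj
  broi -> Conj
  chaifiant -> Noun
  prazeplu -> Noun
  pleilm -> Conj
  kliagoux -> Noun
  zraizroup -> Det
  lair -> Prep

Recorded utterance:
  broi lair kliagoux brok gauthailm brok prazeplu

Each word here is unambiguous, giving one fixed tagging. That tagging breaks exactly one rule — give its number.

4

Fixed tagging: Conj Prep Noun Det Det Det Noun.
Checking each rule: R1 ok, R2 ok, R3 ok, R4 fails, R5 ok.
Only rule 4 fails.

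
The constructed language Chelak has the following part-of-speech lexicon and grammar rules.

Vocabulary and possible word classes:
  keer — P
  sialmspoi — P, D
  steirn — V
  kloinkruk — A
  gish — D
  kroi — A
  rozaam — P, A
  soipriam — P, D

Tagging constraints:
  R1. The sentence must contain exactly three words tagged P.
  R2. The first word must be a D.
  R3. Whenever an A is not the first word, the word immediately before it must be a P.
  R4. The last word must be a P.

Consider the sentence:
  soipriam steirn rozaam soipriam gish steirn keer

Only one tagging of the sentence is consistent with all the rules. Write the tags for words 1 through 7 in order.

D V P P D V P

Candidates per position — 1:soipriam {P,D}; 2:steirn {V}; 3:rozaam {P,A}; 4:soipriam {P,D}; 5:gish {D}; 6:steirn {V}; 7:keer {P}.
Position 1: P is ruled out by rule 2; that leaves D.
Position 3: A is ruled out by rule 1; that leaves P.
Position 4: D is ruled out by rule 1; that leaves P.
That leaves exactly one tagging: D V P P D V P.
Verifying each rule — rule 1 holds; rule 2 holds; rule 3 holds; rule 4 holds.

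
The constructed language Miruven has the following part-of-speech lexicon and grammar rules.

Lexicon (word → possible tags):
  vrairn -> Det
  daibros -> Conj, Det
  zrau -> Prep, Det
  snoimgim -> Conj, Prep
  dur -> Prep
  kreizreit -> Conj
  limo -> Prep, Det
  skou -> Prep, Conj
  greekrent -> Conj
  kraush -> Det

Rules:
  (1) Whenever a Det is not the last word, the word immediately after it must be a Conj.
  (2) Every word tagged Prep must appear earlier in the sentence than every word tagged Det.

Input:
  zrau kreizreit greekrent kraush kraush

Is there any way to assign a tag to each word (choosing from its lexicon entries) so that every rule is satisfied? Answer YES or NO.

NO

Candidates per position — 1:zrau {Prep,Det}; 2:kreizreit {Conj}; 3:greekrent {Conj}; 4:kraush {Det}; 5:kraush {Det}.
Rule 1 cannot be satisfied by any choice of tags from the lexicon.
So there is no consistent tagging.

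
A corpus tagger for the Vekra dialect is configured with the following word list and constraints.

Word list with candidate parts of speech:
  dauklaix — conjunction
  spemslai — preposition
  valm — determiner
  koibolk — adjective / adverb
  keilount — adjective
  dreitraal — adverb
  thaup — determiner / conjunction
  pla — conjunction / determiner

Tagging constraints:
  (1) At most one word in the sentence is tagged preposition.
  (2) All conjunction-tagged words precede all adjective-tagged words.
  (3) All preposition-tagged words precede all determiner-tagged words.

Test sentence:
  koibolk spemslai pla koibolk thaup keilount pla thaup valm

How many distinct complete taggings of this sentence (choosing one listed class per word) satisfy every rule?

8

Candidates per position — 1:koibolk {adjective,adverb}; 2:spemslai {preposition}; 3:pla {conjunction,determiner}; 4:koibolk {adjective,adverb}; 5:thaup {determiner,conjunction}; 6:keilount {adjective}; 7:pla {conjunction,determiner}; 8:thaup {determiner,conjunction}; 9:valm {determiner}.
There are 64 candidate sequences in total.
Checking each against the rules leaves 8 sequences.
Count = 8.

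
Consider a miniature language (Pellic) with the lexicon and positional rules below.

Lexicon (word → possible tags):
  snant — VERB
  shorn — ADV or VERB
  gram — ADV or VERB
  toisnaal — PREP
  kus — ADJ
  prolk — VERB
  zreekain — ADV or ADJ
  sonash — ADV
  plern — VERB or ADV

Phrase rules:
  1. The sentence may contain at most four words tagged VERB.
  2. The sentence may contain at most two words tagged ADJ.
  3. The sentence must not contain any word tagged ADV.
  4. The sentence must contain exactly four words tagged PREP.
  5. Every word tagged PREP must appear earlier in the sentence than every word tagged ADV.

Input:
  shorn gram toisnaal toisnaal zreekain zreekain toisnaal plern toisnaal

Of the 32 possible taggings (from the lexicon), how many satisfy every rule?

1

Candidates per position — 1:shorn {ADV,VERB}; 2:gram {ADV,VERB}; 3:toisnaal {PREP}; 4:toisnaal {PREP}; 5:zreekain {ADV,ADJ}; 6:zreekain {ADV,ADJ}; 7:toisnaal {PREP}; 8:plern {VERB,ADV}; 9:toisnaal {PREP}.
There are 32 candidate sequences in total.
The sequences that satisfy every rule: VERB VERB PREP PREP ADJ ADJ PREP VERB PREP.
Count = 1.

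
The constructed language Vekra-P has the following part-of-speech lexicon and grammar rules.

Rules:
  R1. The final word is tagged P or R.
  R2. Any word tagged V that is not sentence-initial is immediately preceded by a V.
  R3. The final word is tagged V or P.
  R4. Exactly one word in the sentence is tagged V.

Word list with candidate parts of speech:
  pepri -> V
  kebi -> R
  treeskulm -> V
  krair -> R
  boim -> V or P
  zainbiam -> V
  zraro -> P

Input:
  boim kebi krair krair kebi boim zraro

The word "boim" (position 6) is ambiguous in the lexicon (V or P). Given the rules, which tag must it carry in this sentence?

Candidates per position — 1:boim {V,P}; 2:kebi {R}; 3:krair {R}; 4:krair {R}; 5:kebi {R}; 6:boim {V,P}; 7:zraro {P}.
At position 6, choosing V makes rule 2 impossible to satisfy; hence P.
At position 1, choosing P makes rule 4 impossible to satisfy; hence V.
The unique satisfying tagging is: V R R R R P P.
Checking: rule 1 ok; rule 2 ok; rule 3 ok; rule 4 ok.

P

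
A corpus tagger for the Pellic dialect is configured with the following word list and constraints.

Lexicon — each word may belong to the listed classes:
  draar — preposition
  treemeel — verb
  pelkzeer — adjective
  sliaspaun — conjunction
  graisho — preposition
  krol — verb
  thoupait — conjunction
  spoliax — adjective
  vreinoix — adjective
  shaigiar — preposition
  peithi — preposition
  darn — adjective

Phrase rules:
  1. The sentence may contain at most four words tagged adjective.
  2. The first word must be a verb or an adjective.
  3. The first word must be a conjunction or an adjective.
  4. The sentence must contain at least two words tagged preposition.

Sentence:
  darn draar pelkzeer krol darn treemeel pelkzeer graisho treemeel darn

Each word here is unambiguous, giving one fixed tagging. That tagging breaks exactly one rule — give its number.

1

Fixed tagging: adjective preposition adjective verb adjective verb adjective preposition verb adjective.
Checking each rule: R1 ✗, R2 ✓, R3 ✓, R4 ✓.
Only rule 1 fails.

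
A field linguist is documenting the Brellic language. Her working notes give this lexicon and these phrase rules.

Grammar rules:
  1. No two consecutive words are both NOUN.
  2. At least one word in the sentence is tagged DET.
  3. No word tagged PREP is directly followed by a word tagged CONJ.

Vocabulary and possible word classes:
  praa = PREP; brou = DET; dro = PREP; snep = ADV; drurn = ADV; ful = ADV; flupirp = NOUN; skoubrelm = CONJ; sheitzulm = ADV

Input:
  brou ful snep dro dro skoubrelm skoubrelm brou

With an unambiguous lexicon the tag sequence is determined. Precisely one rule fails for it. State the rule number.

Fixed tagging: DET ADV ADV PREP PREP CONJ CONJ DET.
Checking each rule: R1 holds, R2 holds, R3 violated.
Only rule 3 fails.

3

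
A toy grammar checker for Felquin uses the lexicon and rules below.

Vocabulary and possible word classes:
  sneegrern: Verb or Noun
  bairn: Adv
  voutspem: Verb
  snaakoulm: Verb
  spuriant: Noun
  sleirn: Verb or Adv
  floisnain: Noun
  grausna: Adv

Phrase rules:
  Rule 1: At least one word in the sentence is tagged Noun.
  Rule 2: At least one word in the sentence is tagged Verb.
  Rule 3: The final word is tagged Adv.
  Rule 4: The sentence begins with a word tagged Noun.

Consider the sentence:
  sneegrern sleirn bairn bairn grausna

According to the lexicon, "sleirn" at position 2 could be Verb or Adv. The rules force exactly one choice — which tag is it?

Verb

Candidates per position — 1:sneegrern {Verb,Noun}; 2:sleirn {Verb,Adv}; 3:bairn {Adv}; 4:bairn {Adv}; 5:grausna {Adv}.
If word 1 were Verb, no tagging could satisfy rule 1; so word 1 is Noun.
If word 2 were Adv, no tagging could satisfy rule 2; so word 2 is Verb.
The unique satisfying tagging is: Noun Verb Adv Adv Adv.
Check: rule 1 holds; rule 2 holds; rule 3 holds; rule 4 holds.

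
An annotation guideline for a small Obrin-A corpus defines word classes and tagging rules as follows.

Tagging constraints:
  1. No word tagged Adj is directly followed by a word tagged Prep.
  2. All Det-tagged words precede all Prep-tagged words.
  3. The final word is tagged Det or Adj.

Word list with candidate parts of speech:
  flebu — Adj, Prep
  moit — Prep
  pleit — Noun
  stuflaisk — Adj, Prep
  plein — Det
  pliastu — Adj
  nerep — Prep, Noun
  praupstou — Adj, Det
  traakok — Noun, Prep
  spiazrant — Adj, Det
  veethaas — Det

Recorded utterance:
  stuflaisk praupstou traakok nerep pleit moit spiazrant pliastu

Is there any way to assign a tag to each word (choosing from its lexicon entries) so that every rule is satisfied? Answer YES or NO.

YES

Candidates per position — 1:stuflaisk {Adj,Prep}; 2:praupstou {Adj,Det}; 3:traakok {Noun,Prep}; 4:nerep {Prep,Noun}; 5:pleit {Noun}; 6:moit {Prep}; 7:spiazrant {Adj,Det}; 8:pliastu {Adj}.
One satisfying assignment: Adj Det Noun Noun Noun Prep Adj Adj.
Check: rule 1 satisfied; rule 2 satisfied; rule 3 satisfied.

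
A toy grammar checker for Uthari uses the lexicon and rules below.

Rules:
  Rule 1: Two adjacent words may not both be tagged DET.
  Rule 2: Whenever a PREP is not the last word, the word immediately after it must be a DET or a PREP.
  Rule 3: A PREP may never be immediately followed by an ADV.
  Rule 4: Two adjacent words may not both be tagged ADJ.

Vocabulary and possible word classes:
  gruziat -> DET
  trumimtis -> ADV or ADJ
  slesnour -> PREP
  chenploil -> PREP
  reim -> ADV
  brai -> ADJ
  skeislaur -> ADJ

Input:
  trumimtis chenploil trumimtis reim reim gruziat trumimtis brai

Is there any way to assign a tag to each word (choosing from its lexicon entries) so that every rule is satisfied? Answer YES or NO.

NO

Candidates per position — 1:trumimtis {ADV,ADJ}; 2:chenploil {PREP}; 3:trumimtis {ADV,ADJ}; 4:reim {ADV}; 5:reim {ADV}; 6:gruziat {DET}; 7:trumimtis {ADV,ADJ}; 8:brai {ADJ}.
Rule 2 cannot be satisfied by any choice of tags from the lexicon.
So there is no consistent tagging.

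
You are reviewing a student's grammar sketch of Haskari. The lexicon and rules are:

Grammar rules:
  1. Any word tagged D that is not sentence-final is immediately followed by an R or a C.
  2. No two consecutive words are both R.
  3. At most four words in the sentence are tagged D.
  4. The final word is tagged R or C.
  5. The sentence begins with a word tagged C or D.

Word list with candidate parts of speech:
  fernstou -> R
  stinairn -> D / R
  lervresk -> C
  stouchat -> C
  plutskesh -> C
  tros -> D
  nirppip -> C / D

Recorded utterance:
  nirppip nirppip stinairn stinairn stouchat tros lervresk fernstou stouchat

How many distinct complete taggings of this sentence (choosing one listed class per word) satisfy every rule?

5

Candidates per position — 1:nirppip {C,D}; 2:nirppip {C,D}; 3:stinairn {D,R}; 4:stinairn {D,R}; 5:stouchat {C}; 6:tros {D}; 7:lervresk {C}; 8:fernstou {R}; 9:stouchat {C}.
There are 16 candidate sequences in total.
The sequences that satisfy every rule: C C D R C D C R C; C C R D C D C R C; C D R D C D C R C; D C D R C D C R C; D C R D C D C R C.
Count = 5.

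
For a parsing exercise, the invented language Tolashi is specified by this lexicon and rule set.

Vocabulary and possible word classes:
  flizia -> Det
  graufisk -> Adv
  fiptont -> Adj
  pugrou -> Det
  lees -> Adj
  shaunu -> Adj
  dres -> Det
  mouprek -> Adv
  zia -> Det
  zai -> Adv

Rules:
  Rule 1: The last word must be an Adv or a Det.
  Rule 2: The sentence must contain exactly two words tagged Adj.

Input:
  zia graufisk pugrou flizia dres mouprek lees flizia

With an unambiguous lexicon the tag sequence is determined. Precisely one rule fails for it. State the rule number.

Fixed tagging: Det Adv Det Det Det Adv Adj Det.
Checking each rule: R1 ok, R2 fails.
Only rule 2 fails.

2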